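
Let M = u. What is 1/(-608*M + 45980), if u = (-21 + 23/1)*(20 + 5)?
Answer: 1/15580 ≈ 6.4185e-5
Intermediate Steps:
u = 50 (u = (-21 + 23*1)*25 = (-21 + 23)*25 = 2*25 = 50)
M = 50
1/(-608*M + 45980) = 1/(-608*50 + 45980) = 1/(-30400 + 45980) = 1/15580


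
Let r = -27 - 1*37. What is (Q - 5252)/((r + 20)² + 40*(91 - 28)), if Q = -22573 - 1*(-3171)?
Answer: -12327/2228 ≈ -5.5328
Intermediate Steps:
r = -64 (r = -27 - 37 = -64)
Q = -19402 (Q = -22573 + 3171 = -19402)
(Q - 5252)/((r + 20)² + 40*(91 - 28)) = (-19402 - 5252)/((-64 + 20)² + 40*(91 - 28)) = -24654/((-44)² + 40*63) = -24654/(1936 + 2520) = -24654/4456 = -24654*1/4456 = -12327/2228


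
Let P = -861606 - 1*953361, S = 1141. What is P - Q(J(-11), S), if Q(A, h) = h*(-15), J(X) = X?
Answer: -1797852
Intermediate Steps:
Q(A, h) = -15*h
P = -1814967 (P = -861606 - 953361 = -1814967)
P - Q(J(-11), S) = -1814967 - (-15)*1141 = -1814967 - 1*(-17115) = -1814967 + 17115 = -1797852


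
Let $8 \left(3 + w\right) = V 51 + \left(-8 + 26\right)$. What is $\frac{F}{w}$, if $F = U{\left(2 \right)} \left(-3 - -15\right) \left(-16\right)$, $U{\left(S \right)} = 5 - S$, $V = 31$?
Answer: $- \frac{512}{175} \approx -2.9257$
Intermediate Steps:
$F = -576$ ($F = \left(5 - 2\right) \left(-3 - -15\right) \left(-16\right) = \left(5 - 2\right) \left(-3 + 15\right) \left(-16\right) = 3 \cdot 12 \left(-16\right) = 36 \left(-16\right) = -576$)
$w = \frac{1575}{8}$ ($w = -3 + \frac{31 \cdot 51 + \left(-8 + 26\right)}{8} = -3 + \frac{1581 + 18}{8} = -3 + \frac{1}{8} \cdot 1599 = -3 + \frac{1599}{8} = \frac{1575}{8} \approx 196.88$)
$\frac{F}{w} = - \frac{576}{\frac{1575}{8}} = \left(-576\right) \frac{8}{1575} = - \frac{512}{175}$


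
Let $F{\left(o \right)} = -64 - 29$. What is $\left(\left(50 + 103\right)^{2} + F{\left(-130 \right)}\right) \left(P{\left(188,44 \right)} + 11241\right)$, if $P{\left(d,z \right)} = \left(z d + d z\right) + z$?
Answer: $648860964$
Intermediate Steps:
$F{\left(o \right)} = -93$ ($F{\left(o \right)} = -64 - 29 = -93$)
$P{\left(d,z \right)} = z + 2 d z$ ($P{\left(d,z \right)} = \left(d z + d z\right) + z = 2 d z + z = z + 2 d z$)
$\left(\left(50 + 103\right)^{2} + F{\left(-130 \right)}\right) \left(P{\left(188,44 \right)} + 11241\right) = \left(\left(50 + 103\right)^{2} - 93\right) \left(44 \left(1 + 2 \cdot 188\right) + 11241\right) = \left(153^{2} - 93\right) \left(44 \left(1 + 376\right) + 11241\right) = \left(23409 - 93\right) \left(44 \cdot 377 + 11241\right) = 23316 \left(16588 + 11241\right) = 23316 \cdot 27829 = 648860964$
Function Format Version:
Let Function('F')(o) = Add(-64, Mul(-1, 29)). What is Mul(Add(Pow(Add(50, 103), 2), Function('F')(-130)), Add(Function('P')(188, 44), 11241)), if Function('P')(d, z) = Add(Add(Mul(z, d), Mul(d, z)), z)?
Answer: 648860964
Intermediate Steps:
Function('F')(o) = -93 (Function('F')(o) = Add(-64, -29) = -93)
Function('P')(d, z) = Add(z, Mul(2, d, z)) (Function('P')(d, z) = Add(Add(Mul(d, z), Mul(d, z)), z) = Add(Mul(2, d, z), z) = Add(z, Mul(2, d, z)))
Mul(Add(Pow(Add(50, 103), 2), Function('F')(-130)), Add(Function('P')(188, 44), 11241)) = Mul(Add(Pow(Add(50, 103), 2), -93), Add(Mul(44, Add(1, Mul(2, 188))), 11241)) = Mul(Add(Pow(153, 2), -93), Add(Mul(44, Add(1, 376)), 11241)) = Mul(Add(23409, -93), Add(Mul(44, 377), 11241)) = Mul(23316, Add(16588, 11241)) = Mul(23316, 27829) = 648860964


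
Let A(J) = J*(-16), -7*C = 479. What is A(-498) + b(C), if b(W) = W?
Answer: 55297/7 ≈ 7899.6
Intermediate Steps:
C = -479/7 (C = -1/7*479 = -479/7 ≈ -68.429)
A(J) = -16*J
A(-498) + b(C) = -16*(-498) - 479/7 = 7968 - 479/7 = 55297/7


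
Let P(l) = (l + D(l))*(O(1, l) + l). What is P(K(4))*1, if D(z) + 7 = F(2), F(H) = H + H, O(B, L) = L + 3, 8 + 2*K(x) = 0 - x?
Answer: 81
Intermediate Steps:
K(x) = -4 - x/2 (K(x) = -4 + (0 - x)/2 = -4 + (-x)/2 = -4 - x/2)
O(B, L) = 3 + L
F(H) = 2*H
D(z) = -3 (D(z) = -7 + 2*2 = -7 + 4 = -3)
P(l) = (-3 + l)*(3 + 2*l) (P(l) = (l - 3)*((3 + l) + l) = (-3 + l)*(3 + 2*l))
P(K(4))*1 = (-9 - 3*(-4 - 1/2*4) + 2*(-4 - 1/2*4)**2)*1 = (-9 - 3*(-4 - 2) + 2*(-4 - 2)**2)*1 = (-9 - 3*(-6) + 2*(-6)**2)*1 = (-9 + 18 + 2*36)*1 = (-9 + 18 + 72)*1 = 81*1 = 81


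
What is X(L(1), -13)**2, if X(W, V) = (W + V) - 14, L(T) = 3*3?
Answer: 324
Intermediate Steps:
L(T) = 9
X(W, V) = -14 + V + W (X(W, V) = (V + W) - 14 = -14 + V + W)
X(L(1), -13)**2 = (-14 - 13 + 9)**2 = (-18)**2 = 324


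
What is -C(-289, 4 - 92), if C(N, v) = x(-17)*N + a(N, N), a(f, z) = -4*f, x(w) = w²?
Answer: 82365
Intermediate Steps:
C(N, v) = 285*N (C(N, v) = (-17)²*N - 4*N = 289*N - 4*N = 285*N)
-C(-289, 4 - 92) = -285*(-289) = -1*(-82365) = 82365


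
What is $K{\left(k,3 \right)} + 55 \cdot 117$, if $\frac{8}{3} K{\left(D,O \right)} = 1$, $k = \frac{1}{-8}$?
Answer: $\frac{51483}{8} \approx 6435.4$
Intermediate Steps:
$k = - \frac{1}{8} \approx -0.125$
$K{\left(D,O \right)} = \frac{3}{8}$ ($K{\left(D,O \right)} = \frac{3}{8} \cdot 1 = \frac{3}{8}$)
$K{\left(k,3 \right)} + 55 \cdot 117 = \frac{3}{8} + 55 \cdot 117 = \frac{3}{8} + 6435 = \frac{51483}{8}$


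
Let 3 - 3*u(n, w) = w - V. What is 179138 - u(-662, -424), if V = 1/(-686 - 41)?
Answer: 130129850/727 ≈ 1.7900e+5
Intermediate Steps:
V = -1/727 (V = 1/(-727) = -1/727 ≈ -0.0013755)
u(n, w) = 2180/2181 - w/3 (u(n, w) = 1 - (w - 1*(-1/727))/3 = 1 - (w + 1/727)/3 = 1 - (1/727 + w)/3 = 1 + (-1/2181 - w/3) = 2180/2181 - w/3)
179138 - u(-662, -424) = 179138 - (2180/2181 - 1/3*(-424)) = 179138 - (2180/2181 + 424/3) = 179138 - 1*103476/727 = 179138 - 103476/727 = 130129850/727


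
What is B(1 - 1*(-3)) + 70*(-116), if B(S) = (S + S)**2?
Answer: -8056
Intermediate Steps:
B(S) = 4*S**2 (B(S) = (2*S)**2 = 4*S**2)
B(1 - 1*(-3)) + 70*(-116) = 4*(1 - 1*(-3))**2 + 70*(-116) = 4*(1 + 3)**2 - 8120 = 4*4**2 - 8120 = 4*16 - 8120 = 64 - 8120 = -8056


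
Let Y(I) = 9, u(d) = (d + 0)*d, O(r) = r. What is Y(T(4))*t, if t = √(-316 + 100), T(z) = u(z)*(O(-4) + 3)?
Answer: 54*I*√6 ≈ 132.27*I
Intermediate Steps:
u(d) = d² (u(d) = d*d = d²)
T(z) = -z² (T(z) = z²*(-4 + 3) = z²*(-1) = -z²)
t = 6*I*√6 (t = √(-216) = 6*I*√6 ≈ 14.697*I)
Y(T(4))*t = 9*(6*I*√6) = 54*I*√6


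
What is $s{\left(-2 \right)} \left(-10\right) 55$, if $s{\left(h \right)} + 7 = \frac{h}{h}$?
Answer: $3300$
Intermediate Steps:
$s{\left(h \right)} = -6$ ($s{\left(h \right)} = -7 + \frac{h}{h} = -7 + 1 = -6$)
$s{\left(-2 \right)} \left(-10\right) 55 = \left(-6\right) \left(-10\right) 55 = 60 \cdot 55 = 3300$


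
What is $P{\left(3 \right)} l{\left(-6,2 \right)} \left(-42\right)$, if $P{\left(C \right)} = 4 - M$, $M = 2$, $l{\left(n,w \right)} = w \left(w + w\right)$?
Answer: $-672$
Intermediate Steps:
$l{\left(n,w \right)} = 2 w^{2}$ ($l{\left(n,w \right)} = w 2 w = 2 w^{2}$)
$P{\left(C \right)} = 2$ ($P{\left(C \right)} = 4 - 2 = 2$)
$P{\left(3 \right)} l{\left(-6,2 \right)} \left(-42\right) = 2 \cdot 2 \cdot 2^{2} \left(-42\right) = 2 \cdot 2 \cdot 4 \left(-42\right) = 2 \cdot 8 \left(-42\right) = 16 \left(-42\right) = -672$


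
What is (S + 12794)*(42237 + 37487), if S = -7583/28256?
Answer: 7205050142011/7064 ≈ 1.0200e+9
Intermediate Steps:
S = -7583/28256 (S = -7583*1/28256 = -7583/28256 ≈ -0.26837)
(S + 12794)*(42237 + 37487) = (-7583/28256 + 12794)*(42237 + 37487) = (361499681/28256)*79724 = 7205050142011/7064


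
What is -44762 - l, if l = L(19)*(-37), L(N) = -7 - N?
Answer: -45724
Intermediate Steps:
l = 962 (l = (-7 - 1*19)*(-37) = (-7 - 19)*(-37) = -26*(-37) = 962)
-44762 - l = -44762 - 1*962 = -44762 - 962 = -45724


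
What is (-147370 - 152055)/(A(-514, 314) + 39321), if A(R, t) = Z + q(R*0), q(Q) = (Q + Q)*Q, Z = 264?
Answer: -295/39 ≈ -7.5641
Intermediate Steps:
q(Q) = 2*Q² (q(Q) = (2*Q)*Q = 2*Q²)
A(R, t) = 264 (A(R, t) = 264 + 2*(R*0)² = 264 + 2*0² = 264 + 2*0 = 264 + 0 = 264)
(-147370 - 152055)/(A(-514, 314) + 39321) = (-147370 - 152055)/(264 + 39321) = -299425/39585 = -299425*1/39585 = -295/39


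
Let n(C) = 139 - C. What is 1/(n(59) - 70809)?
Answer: -1/70729 ≈ -1.4138e-5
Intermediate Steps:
1/(n(59) - 70809) = 1/((139 - 1*59) - 70809) = 1/((139 - 59) - 70809) = 1/(80 - 70809) = 1/(-70729) = -1/70729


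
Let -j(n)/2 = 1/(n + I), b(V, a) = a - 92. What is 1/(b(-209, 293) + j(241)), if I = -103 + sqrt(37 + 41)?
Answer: 1905945/383067209 - sqrt(78)/383067209 ≈ 0.0049755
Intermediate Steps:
b(V, a) = -92 + a
I = -103 + sqrt(78) ≈ -94.168
j(n) = -2/(-103 + n + sqrt(78)) (j(n) = -2/(n + (-103 + sqrt(78))) = -2/(-103 + n + sqrt(78)))
1/(b(-209, 293) + j(241)) = 1/((-92 + 293) - 2/(-103 + 241 + sqrt(78))) = 1/(201 - 2/(138 + sqrt(78)))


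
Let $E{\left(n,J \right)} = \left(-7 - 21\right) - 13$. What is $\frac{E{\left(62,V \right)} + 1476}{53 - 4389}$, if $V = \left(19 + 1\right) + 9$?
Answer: $- \frac{1435}{4336} \approx -0.33095$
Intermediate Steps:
$V = 29$ ($V = 20 + 9 = 29$)
$E{\left(n,J \right)} = -41$ ($E{\left(n,J \right)} = -28 - 13 = -41$)
$\frac{E{\left(62,V \right)} + 1476}{53 - 4389} = \frac{-41 + 1476}{53 - 4389} = \frac{1435}{-4336} = 1435 \left(- \frac{1}{4336}\right) = - \frac{1435}{4336}$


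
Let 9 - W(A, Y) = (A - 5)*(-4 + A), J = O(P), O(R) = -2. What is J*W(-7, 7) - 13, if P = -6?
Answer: 233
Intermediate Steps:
J = -2
W(A, Y) = 9 - (-5 + A)*(-4 + A) (W(A, Y) = 9 - (A - 5)*(-4 + A) = 9 - (-5 + A)*(-4 + A))
J*W(-7, 7) - 13 = -2*(-11 - 1*(-7)**2 + 9*(-7)) - 13 = -2*(-11 - 1*49 - 63) - 13 = -2*(-11 - 49 - 63) - 13 = -2*(-123) - 13 = 246 - 13 = 233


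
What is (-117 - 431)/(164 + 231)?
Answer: -548/395 ≈ -1.3873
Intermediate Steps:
(-117 - 431)/(164 + 231) = -548/395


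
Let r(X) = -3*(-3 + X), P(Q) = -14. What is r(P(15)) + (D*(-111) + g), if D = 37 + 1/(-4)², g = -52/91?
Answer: -455113/112 ≈ -4063.5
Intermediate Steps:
g = -4/7 (g = -52*1/91 = -4/7 ≈ -0.57143)
D = 593/16 (D = 37 + 1/16 = 593/16 ≈ 37.063)
r(X) = 9 - 3*X
r(P(15)) + (D*(-111) + g) = (9 - 3*(-14)) + ((593/16)*(-111) - 4/7) = (9 + 42) + (-65823/16 - 4/7) = 51 - 460825/112 = -455113/112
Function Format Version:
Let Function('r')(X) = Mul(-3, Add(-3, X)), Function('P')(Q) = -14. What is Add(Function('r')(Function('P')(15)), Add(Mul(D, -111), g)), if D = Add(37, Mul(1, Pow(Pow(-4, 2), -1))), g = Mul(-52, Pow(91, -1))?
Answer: Rational(-455113, 112) ≈ -4063.5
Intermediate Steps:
g = Rational(-4, 7) (g = Mul(-52, Rational(1, 91)) = Rational(-4, 7) ≈ -0.57143)
D = Rational(593, 16) (D = Add(37, Mul(1, Pow(16, -1))) = Add(37, Mul(1, Rational(1, 16))) = Add(37, Rational(1, 16)) = Rational(593, 16) ≈ 37.063)
Function('r')(X) = Add(9, Mul(-3, X))
Add(Function('r')(Function('P')(15)), Add(Mul(D, -111), g)) = Add(Add(9, Mul(-3, -14)), Add(Mul(Rational(593, 16), -111), Rational(-4, 7))) = Add(Add(9, 42), Add(Rational(-65823, 16), Rational(-4, 7))) = Add(51, Rational(-460825, 112)) = Rational(-455113, 112)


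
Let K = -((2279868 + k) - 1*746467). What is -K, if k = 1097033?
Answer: 2630434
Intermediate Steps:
K = -2630434 (K = -((2279868 + 1097033) - 1*746467) = -(3376901 - 746467) = -1*2630434 = -2630434)
-K = -1*(-2630434) = 2630434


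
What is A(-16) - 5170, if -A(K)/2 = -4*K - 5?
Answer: -5288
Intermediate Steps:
A(K) = 10 + 8*K (A(K) = -2*(-4*K - 5) = -2*(-5 - 4*K) = 10 + 8*K)
A(-16) - 5170 = (10 + 8*(-16)) - 5170 = (10 - 128) - 5170 = -118 - 5170 = -5288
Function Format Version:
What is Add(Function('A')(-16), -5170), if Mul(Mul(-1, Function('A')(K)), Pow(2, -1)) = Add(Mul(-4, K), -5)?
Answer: -5288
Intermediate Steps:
Function('A')(K) = Add(10, Mul(8, K)) (Function('A')(K) = Mul(-2, Add(Mul(-4, K), -5)) = Mul(-2, Add(-5, Mul(-4, K))) = Add(10, Mul(8, K)))
Add(Function('A')(-16), -5170) = Add(Add(10, Mul(8, -16)), -5170) = Add(Add(10, -128), -5170) = Add(-118, -5170) = -5288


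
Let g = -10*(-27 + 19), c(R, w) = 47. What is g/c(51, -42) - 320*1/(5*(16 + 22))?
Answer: 16/893 ≈ 0.017917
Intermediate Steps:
g = 80 (g = -10*(-8) = 80)
g/c(51, -42) - 320*1/(5*(16 + 22)) = 80/47 - 320*1/(5*(16 + 22)) = 80*(1/47) - 320/(38*5) = 80/47 - 320/190 = 80/47 - 320*1/190 = 80/47 - 32/19 = 16/893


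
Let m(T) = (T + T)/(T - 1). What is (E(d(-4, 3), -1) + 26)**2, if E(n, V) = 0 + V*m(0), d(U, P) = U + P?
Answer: 676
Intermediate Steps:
m(T) = 2*T/(-1 + T) (m(T) = (2*T)/(-1 + T) = 2*T/(-1 + T))
d(U, P) = P + U
E(n, V) = 0 (E(n, V) = 0 + V*(2*0/(-1 + 0)) = 0 + V*(2*0/(-1)) = 0 + V*(2*0*(-1)) = 0 + V*0 = 0 + 0 = 0)
(E(d(-4, 3), -1) + 26)**2 = (0 + 26)**2 = 26**2 = 676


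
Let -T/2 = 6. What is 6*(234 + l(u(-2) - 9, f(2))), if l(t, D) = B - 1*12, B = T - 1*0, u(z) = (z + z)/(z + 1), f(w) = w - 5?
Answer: 1260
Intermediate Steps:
f(w) = -5 + w
T = -12 (T = -2*6 = -12)
u(z) = 2*z/(1 + z) (u(z) = (2*z)/(1 + z) = 2*z/(1 + z))
B = -12 (B = -12 - 1*0 = -12 + 0 = -12)
l(t, D) = -24 (l(t, D) = -12 - 1*12 = -12 - 12 = -24)
6*(234 + l(u(-2) - 9, f(2))) = 6*(234 - 24) = 6*210 = 1260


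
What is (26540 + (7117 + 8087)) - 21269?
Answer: 20475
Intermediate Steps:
(26540 + (7117 + 8087)) - 21269 = (26540 + 15204) - 21269 = 41744 - 21269 = 20475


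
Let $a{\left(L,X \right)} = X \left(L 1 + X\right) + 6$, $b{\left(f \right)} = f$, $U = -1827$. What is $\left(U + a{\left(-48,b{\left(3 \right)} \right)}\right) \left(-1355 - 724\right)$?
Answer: $4066524$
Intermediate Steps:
$a{\left(L,X \right)} = 6 + X \left(L + X\right)$ ($a{\left(L,X \right)} = X \left(L + X\right) + 6 = 6 + X \left(L + X\right)$)
$\left(U + a{\left(-48,b{\left(3 \right)} \right)}\right) \left(-1355 - 724\right) = \left(-1827 + \left(6 + 3^{2} - 144\right)\right) \left(-1355 - 724\right) = \left(-1827 + \left(6 + 9 - 144\right)\right) \left(-2079\right) = \left(-1827 - 129\right) \left(-2079\right) = \left(-1956\right) \left(-2079\right) = 4066524$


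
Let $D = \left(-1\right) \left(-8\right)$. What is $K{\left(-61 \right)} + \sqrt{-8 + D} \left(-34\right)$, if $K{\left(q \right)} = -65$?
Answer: $-65$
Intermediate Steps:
$D = 8$
$K{\left(-61 \right)} + \sqrt{-8 + D} \left(-34\right) = -65 + \sqrt{-8 + 8} \left(-34\right) = -65 + \sqrt{0} \left(-34\right) = -65 + 0 \left(-34\right) = -65 + 0 = -65$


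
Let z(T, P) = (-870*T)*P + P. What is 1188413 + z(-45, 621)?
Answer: 25501184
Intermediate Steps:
z(T, P) = P - 870*P*T (z(T, P) = -870*P*T + P = P - 870*P*T)
1188413 + z(-45, 621) = 1188413 + 621*(1 - 870*(-45)) = 1188413 + 621*(1 + 39150) = 1188413 + 621*39151 = 1188413 + 24312771 = 25501184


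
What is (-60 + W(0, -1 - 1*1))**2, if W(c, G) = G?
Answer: 3844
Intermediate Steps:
(-60 + W(0, -1 - 1*1))**2 = (-60 + (-1 - 1*1))**2 = (-60 + (-1 - 1))**2 = (-60 - 2)**2 = (-62)**2 = 3844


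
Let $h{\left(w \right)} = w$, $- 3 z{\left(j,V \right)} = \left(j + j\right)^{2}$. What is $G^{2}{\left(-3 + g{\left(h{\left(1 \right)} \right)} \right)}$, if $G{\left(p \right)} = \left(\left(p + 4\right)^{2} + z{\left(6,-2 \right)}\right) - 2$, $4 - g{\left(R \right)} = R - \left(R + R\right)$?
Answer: $196$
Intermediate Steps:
$z{\left(j,V \right)} = - \frac{4 j^{2}}{3}$ ($z{\left(j,V \right)} = - \frac{\left(j + j\right)^{2}}{3} = - \frac{\left(2 j\right)^{2}}{3} = - \frac{4 j^{2}}{3}$)
$g{\left(R \right)} = 4 + R$ ($g{\left(R \right)} = 4 - \left(R - \left(R + R\right)\right) = 4 - \left(R - 2 R\right) = 4 - - R = 4 + R$)
$G{\left(p \right)} = -50 + \left(4 + p\right)^{2}$ ($G{\left(p \right)} = \left(\left(p + 4\right)^{2} - \frac{4 \cdot 6^{2}}{3}\right) - 2 = \left(\left(4 + p\right)^{2} - 48\right) - 2 = \left(-48 + \left(4 + p\right)^{2}\right) - 2 = -50 + \left(4 + p\right)^{2}$)
$G^{2}{\left(-3 + g{\left(h{\left(1 \right)} \right)} \right)} = \left(-50 + \left(4 + \left(-3 + \left(4 + 1\right)\right)\right)^{2}\right)^{2} = \left(-50 + \left(4 + \left(-3 + 5\right)\right)^{2}\right)^{2} = \left(-50 + \left(4 + 2\right)^{2}\right)^{2} = \left(-50 + 6^{2}\right)^{2} = \left(-50 + 36\right)^{2} = \left(-14\right)^{2} = 196$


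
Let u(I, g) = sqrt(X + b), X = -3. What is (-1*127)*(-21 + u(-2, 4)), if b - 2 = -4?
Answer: 2667 - 127*I*sqrt(5) ≈ 2667.0 - 283.98*I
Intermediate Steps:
b = -2 (b = 2 - 4 = -2)
u(I, g) = I*sqrt(5) (u(I, g) = sqrt(-3 - 2) = sqrt(-5) = I*sqrt(5))
(-1*127)*(-21 + u(-2, 4)) = (-1*127)*(-21 + I*sqrt(5)) = -127*(-21 + I*sqrt(5)) = 2667 - 127*I*sqrt(5)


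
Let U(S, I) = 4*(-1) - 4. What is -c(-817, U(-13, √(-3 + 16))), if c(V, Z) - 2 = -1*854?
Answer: 852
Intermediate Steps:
U(S, I) = -8 (U(S, I) = -4 - 4 = -8)
c(V, Z) = -852 (c(V, Z) = 2 - 1*854 = 2 - 854 = -852)
-c(-817, U(-13, √(-3 + 16))) = -1*(-852) = 852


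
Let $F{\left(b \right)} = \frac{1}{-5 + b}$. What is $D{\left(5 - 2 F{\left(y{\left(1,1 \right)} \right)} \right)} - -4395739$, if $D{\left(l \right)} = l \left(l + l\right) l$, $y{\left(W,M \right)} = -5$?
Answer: $\frac{549502527}{125} \approx 4.396 \cdot 10^{6}$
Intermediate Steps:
$D{\left(l \right)} = 2 l^{3}$ ($D{\left(l \right)} = l 2 l l = l 2 l^{2} = 2 l^{3}$)
$D{\left(5 - 2 F{\left(y{\left(1,1 \right)} \right)} \right)} - -4395739 = 2 \left(5 - \frac{2}{-5 - 5}\right)^{3} - -4395739 = 2 \left(5 - \frac{2}{-10}\right)^{3} + 4395739 = 2 \left(5 - - \frac{1}{5}\right)^{3} + 4395739 = 2 \left(5 + \frac{1}{5}\right)^{3} + 4395739 = 2 \left(\frac{26}{5}\right)^{3} + 4395739 = 2 \cdot \frac{17576}{125} + 4395739 = \frac{35152}{125} + 4395739 = \frac{549502527}{125}$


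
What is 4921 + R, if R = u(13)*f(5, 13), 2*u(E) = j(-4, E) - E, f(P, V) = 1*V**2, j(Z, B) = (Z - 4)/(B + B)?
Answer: 7593/2 ≈ 3796.5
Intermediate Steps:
j(Z, B) = (-4 + Z)/(2*B) (j(Z, B) = (-4 + Z)/((2*B)) = (-4 + Z)*(1/(2*B)) = (-4 + Z)/(2*B))
f(P, V) = V**2
u(E) = -2/E - E/2 (u(E) = ((-4 - 4)/(2*E) - E)/2 = ((1/2)*(-8)/E - E)/2 = (-4/E - E)/2 = (-E - 4/E)/2 = -2/E - E/2)
R = -2249/2 (R = (-2/13 - 1/2*13)*13**2 = (-2*1/13 - 13/2)*169 = (-2/13 - 13/2)*169 = -173/26*169 = -2249/2 ≈ -1124.5)
4921 + R = 4921 - 2249/2 = 7593/2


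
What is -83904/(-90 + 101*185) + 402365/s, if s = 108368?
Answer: -1610531497/2015102960 ≈ -0.79923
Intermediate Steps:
-83904/(-90 + 101*185) + 402365/s = -83904/(-90 + 101*185) + 402365/108368 = -83904/(-90 + 18685) + 402365*(1/108368) = -83904/18595 + 402365/108368 = -1610531497/2015102960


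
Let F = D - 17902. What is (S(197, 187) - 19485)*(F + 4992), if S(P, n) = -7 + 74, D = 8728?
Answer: 81206076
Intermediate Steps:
S(P, n) = 67
F = -9174 (F = 8728 - 17902 = -9174)
(S(197, 187) - 19485)*(F + 4992) = (67 - 19485)*(-9174 + 4992) = -19418*(-4182) = 81206076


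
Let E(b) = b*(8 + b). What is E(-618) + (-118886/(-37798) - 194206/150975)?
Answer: 1075633488502231/2853276525 ≈ 3.7698e+5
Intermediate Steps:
E(-618) + (-118886/(-37798) - 194206/150975) = -618*(8 - 618) + (-118886/(-37798) - 194206/150975) = -618*(-610) + (-118886*(-1/37798) - 194206*1/150975) = 376980 + (59443/18899 - 194206/150975) = 376980 + 5304107731/2853276525 = 1075633488502231/2853276525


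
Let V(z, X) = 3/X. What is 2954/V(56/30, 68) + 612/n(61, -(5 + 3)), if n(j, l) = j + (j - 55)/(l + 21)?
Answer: 9442388/141 ≈ 66967.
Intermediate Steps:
n(j, l) = j + (-55 + j)/(21 + l)
2954/V(56/30, 68) + 612/n(61, -(5 + 3)) = 2954/((3/68)) + 612/(((-55 + 22*61 + 61*(-(5 + 3)))/(21 - (5 + 3)))) = 2954/((3*(1/68))) + 612/(((-55 + 1342 + 61*(-1*8))/(21 - 1*8))) = 2954/(3/68) + 612/(((-55 + 1342 + 61*(-8))/(21 - 8))) = 2954*(68/3) + 612/(((-55 + 1342 - 488)/13)) = 200872/3 + 612/(((1/13)*799)) = 200872/3 + 612/(799/13) = 200872/3 + 612*(13/799) = 200872/3 + 468/47 = 9442388/141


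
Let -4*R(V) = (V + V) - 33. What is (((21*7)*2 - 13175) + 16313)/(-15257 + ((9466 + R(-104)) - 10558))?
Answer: -13728/65155 ≈ -0.21070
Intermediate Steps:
R(V) = 33/4 - V/2 (R(V) = -((V + V) - 33)/4 = -(2*V - 33)/4 = -(-33 + 2*V)/4 = 33/4 - V/2)
(((21*7)*2 - 13175) + 16313)/(-15257 + ((9466 + R(-104)) - 10558)) = (((21*7)*2 - 13175) + 16313)/(-15257 + ((9466 + (33/4 - ½*(-104))) - 10558)) = ((147*2 - 13175) + 16313)/(-15257 + ((9466 + (33/4 + 52)) - 10558)) = ((294 - 13175) + 16313)/(-15257 + ((9466 + 241/4) - 10558)) = (-12881 + 16313)/(-15257 + (38105/4 - 10558)) = 3432/(-15257 - 4127/4) = 3432/(-65155/4) = 3432*(-4/65155) = -13728/65155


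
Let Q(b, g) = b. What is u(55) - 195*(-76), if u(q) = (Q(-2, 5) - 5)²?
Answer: 14869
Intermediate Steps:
u(q) = 49 (u(q) = (-2 - 5)² = (-7)² = 49)
u(55) - 195*(-76) = 49 - 195*(-76) = 49 + 14820 = 14869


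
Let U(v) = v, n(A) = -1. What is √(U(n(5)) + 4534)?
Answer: √4533 ≈ 67.328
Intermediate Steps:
√(U(n(5)) + 4534) = √(-1 + 4534) = √4533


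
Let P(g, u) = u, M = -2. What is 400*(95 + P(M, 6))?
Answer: 40400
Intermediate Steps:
400*(95 + P(M, 6)) = 400*(95 + 6) = 400*101 = 40400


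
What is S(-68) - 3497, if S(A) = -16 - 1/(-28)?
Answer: -98363/28 ≈ -3513.0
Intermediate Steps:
S(A) = -447/28 (S(A) = -16 - 1*(-1/28) = -16 + 1/28 = -447/28)
S(-68) - 3497 = -447/28 - 3497 = -98363/28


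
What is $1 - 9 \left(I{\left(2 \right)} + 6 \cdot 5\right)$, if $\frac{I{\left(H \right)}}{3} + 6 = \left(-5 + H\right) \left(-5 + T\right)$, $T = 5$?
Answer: $-107$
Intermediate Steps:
$I{\left(H \right)} = -18$ ($I{\left(H \right)} = -18 + 3 \left(-5 + H\right) \left(-5 + 5\right) = -18 + 3 \left(-5 + H\right) 0 = -18 + 3 \cdot 0 = -18 + 0 = -18$)
$1 - 9 \left(I{\left(2 \right)} + 6 \cdot 5\right) = 1 - 9 \left(-18 + 6 \cdot 5\right) = 1 - 9 \left(-18 + 30\right) = 1 - 108 = -107$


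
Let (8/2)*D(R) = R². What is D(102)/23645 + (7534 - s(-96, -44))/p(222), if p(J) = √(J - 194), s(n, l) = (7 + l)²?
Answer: 2601/23645 + 6165*√7/14 ≈ 1165.2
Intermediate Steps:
D(R) = R²/4
p(J) = √(-194 + J)
D(102)/23645 + (7534 - s(-96, -44))/p(222) = ((¼)*102²)/23645 + (7534 - (7 - 44)²)/(√(-194 + 222)) = ((¼)*10404)*(1/23645) + (7534 - 1*(-37)²)/(√28) = 2601*(1/23645) + (7534 - 1*1369)/((2*√7)) = 2601/23645 + (7534 - 1369)*(√7/14) = 2601/23645 + 6165*(√7/14) = 2601/23645 + 6165*√7/14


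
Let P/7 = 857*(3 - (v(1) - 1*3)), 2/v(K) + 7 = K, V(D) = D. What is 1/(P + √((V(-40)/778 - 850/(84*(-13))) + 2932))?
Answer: 24208880514/919782267941239 - 3*√132298866039522/919782267941239 ≈ 2.6283e-5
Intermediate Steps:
v(K) = 2/(-7 + K)
P = 113981/3 (P = 7*(857*(3 - (2/(-7 + 1) - 1*3))) = 7*(857*(3 - (2/(-6) - 3))) = 7*(857*(3 - (2*(-⅙) - 3))) = 7*(857*(3 - (-⅓ - 3))) = 7*(857*(3 - 1*(-10/3))) = 7*(857*(3 + 10/3)) = 7*(857*(19/3)) = 7*(16283/3) = 113981/3 ≈ 37994.)
1/(P + √((V(-40)/778 - 850/(84*(-13))) + 2932)) = 1/(113981/3 + √((-40/778 - 850/(84*(-13))) + 2932)) = 1/(113981/3 + √((-40*1/778 - 850/(-1092)) + 2932)) = 1/(113981/3 + √((-20/389 - 850*(-1/1092)) + 2932)) = 1/(113981/3 + √((-20/389 + 425/546) + 2932)) = 1/(113981/3 + √(154405/212394 + 2932)) = 1/(113981/3 + √(622893613/212394)) = 1/(113981/3 + √132298866039522/212394)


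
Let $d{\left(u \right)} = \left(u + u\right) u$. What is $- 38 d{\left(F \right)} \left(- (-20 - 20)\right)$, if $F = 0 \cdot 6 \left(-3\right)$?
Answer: $0$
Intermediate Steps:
$F = 0$ ($F = 0 \left(-3\right) = 0$)
$d{\left(u \right)} = 2 u^{2}$ ($d{\left(u \right)} = 2 u u = 2 u^{2}$)
$- 38 d{\left(F \right)} \left(- (-20 - 20)\right) = - 38 \cdot 2 \cdot 0^{2} \left(- (-20 - 20)\right) = - 38 \cdot 2 \cdot 0 \left(- (-20 - 20)\right) = \left(-38\right) 0 \left(\left(-1\right) \left(-40\right)\right) = 0 \cdot 40 = 0$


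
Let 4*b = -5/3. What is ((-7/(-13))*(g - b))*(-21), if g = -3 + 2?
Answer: 343/52 ≈ 6.5962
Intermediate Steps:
g = -1
b = -5/12 (b = (-5/3)/4 = (-5*⅓)/4 = (¼)*(-5/3) = -5/12 ≈ -0.41667)
((-7/(-13))*(g - b))*(-21) = ((-7/(-13))*(-1 - 1*(-5/12)))*(-21) = ((-7*(-1/13))*(-1 + 5/12))*(-21) = ((7/13)*(-7/12))*(-21) = -49/156*(-21) = 343/52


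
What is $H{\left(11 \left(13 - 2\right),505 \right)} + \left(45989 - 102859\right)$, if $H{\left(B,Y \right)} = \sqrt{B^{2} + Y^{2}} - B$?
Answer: $-56991 + \sqrt{269666} \approx -56472.0$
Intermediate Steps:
$H{\left(11 \left(13 - 2\right),505 \right)} + \left(45989 - 102859\right) = \left(\sqrt{\left(11 \left(13 - 2\right)\right)^{2} + 505^{2}} - 11 \left(13 - 2\right)\right) + \left(45989 - 102859\right) = \left(\sqrt{\left(11 \cdot 11\right)^{2} + 255025} - 11 \cdot 11\right) - 56870 = \left(\sqrt{121^{2} + 255025} - 121\right) - 56870 = \left(\sqrt{14641 + 255025} - 121\right) - 56870 = \left(\sqrt{269666} - 121\right) - 56870 = \left(-121 + \sqrt{269666}\right) - 56870 = -56991 + \sqrt{269666}$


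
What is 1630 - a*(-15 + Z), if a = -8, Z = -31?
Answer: 1262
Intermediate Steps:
1630 - a*(-15 + Z) = 1630 - (-8)*(-15 - 31) = 1630 - (-8)*(-46) = 1630 - 1*368 = 1630 - 368 = 1262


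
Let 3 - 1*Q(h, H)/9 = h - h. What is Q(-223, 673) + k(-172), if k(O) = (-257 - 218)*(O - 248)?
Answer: 199527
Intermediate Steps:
Q(h, H) = 27 (Q(h, H) = 27 - 9*(h - h) = 27 - 9*0 = 27 + 0 = 27)
k(O) = 117800 - 475*O (k(O) = -475*(-248 + O) = 117800 - 475*O)
Q(-223, 673) + k(-172) = 27 + (117800 - 475*(-172)) = 27 + (117800 + 81700) = 27 + 199500 = 199527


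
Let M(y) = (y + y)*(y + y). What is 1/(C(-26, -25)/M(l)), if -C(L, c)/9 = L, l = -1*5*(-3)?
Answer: 50/13 ≈ 3.8462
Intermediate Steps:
l = 15 (l = -5*(-3) = 15)
C(L, c) = -9*L
M(y) = 4*y² (M(y) = (2*y)*(2*y) = 4*y²)
1/(C(-26, -25)/M(l)) = 1/((-9*(-26))/((4*15²))) = 1/(234/((4*225))) = 1/(234/900) = 1/(234*(1/900)) = 1/(13/50) = 50/13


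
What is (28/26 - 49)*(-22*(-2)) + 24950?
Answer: 296938/13 ≈ 22841.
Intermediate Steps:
(28/26 - 49)*(-22*(-2)) + 24950 = (28*(1/26) - 49)*44 + 24950 = (14/13 - 49)*44 + 24950 = -623/13*44 + 24950 = -27412/13 + 24950 = 296938/13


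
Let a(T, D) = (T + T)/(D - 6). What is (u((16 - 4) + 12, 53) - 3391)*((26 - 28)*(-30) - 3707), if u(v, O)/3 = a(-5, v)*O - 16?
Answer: 38592554/3 ≈ 1.2864e+7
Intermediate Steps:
a(T, D) = 2*T/(-6 + D) (a(T, D) = (2*T)/(-6 + D) = 2*T/(-6 + D))
u(v, O) = -48 - 30*O/(-6 + v) (u(v, O) = 3*((2*(-5)/(-6 + v))*O - 16) = 3*((-10/(-6 + v))*O - 16) = 3*(-10*O/(-6 + v) - 16) = 3*(-16 - 10*O/(-6 + v)) = -48 - 30*O/(-6 + v))
(u((16 - 4) + 12, 53) - 3391)*((26 - 28)*(-30) - 3707) = (6*(48 - 8*((16 - 4) + 12) - 5*53)/(-6 + ((16 - 4) + 12)) - 3391)*((26 - 28)*(-30) - 3707) = (6*(48 - 8*(12 + 12) - 265)/(-6 + (12 + 12)) - 3391)*(-2*(-30) - 3707) = (6*(48 - 8*24 - 265)/(-6 + 24) - 3391)*(60 - 3707) = (6*(48 - 192 - 265)/18 - 3391)*(-3647) = (6*(1/18)*(-409) - 3391)*(-3647) = (-409/3 - 3391)*(-3647) = -10582/3*(-3647) = 38592554/3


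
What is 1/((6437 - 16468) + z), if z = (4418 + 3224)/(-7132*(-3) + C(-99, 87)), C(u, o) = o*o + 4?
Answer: -28969/290580397 ≈ -9.9694e-5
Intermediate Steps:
C(u, o) = 4 + o² (C(u, o) = o² + 4 = 4 + o²)
z = 7642/28969 (z = (4418 + 3224)/(-7132*(-3) + (4 + 87²)) = 7642/(21396 + (4 + 7569)) = 7642/(21396 + 7573) = 7642/28969 ≈ 0.26380)
1/((6437 - 16468) + z) = 1/((6437 - 16468) + 7642/28969) = 1/(-10031 + 7642/28969) = 1/(-290580397/28969) = -28969/290580397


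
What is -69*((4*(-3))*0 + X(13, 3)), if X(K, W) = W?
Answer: -207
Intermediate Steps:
-69*((4*(-3))*0 + X(13, 3)) = -69*((4*(-3))*0 + 3) = -69*(-12*0 + 3) = -69*(0 + 3) = -69*3 = -207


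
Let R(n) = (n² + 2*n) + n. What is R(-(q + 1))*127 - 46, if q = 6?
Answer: 3510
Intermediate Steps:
R(n) = n² + 3*n
R(-(q + 1))*127 - 46 = ((-(6 + 1))*(3 - (6 + 1)))*127 - 46 = ((-1*7)*(3 - 1*7))*127 - 46 = -7*(3 - 7)*127 - 46 = -7*(-4)*127 - 46 = 28*127 - 46 = 3556 - 46 = 3510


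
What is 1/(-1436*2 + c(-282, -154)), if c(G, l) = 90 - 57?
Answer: -1/2839 ≈ -0.00035224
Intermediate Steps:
c(G, l) = 33
1/(-1436*2 + c(-282, -154)) = 1/(-1436*2 + 33) = 1/(-2872 + 33) = 1/(-2839) = -1/2839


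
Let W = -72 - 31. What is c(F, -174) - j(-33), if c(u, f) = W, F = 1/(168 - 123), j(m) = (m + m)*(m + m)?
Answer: -4459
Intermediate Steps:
j(m) = 4*m**2 (j(m) = (2*m)*(2*m) = 4*m**2)
F = 1/45 ≈ 0.022222
W = -103
c(u, f) = -103
c(F, -174) - j(-33) = -103 - 4*(-33)**2 = -103 - 4*1089 = -103 - 1*4356 = -103 - 4356 = -4459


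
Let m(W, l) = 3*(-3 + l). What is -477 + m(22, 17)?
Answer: -435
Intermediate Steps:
m(W, l) = -9 + 3*l
-477 + m(22, 17) = -477 + (-9 + 3*17) = -477 + (-9 + 51) = -477 + 42 = -435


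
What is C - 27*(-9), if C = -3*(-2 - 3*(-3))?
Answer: 222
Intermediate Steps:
C = -21 (C = -3*(-2 + 9) = -3*7 = -21)
C - 27*(-9) = -21 - 27*(-9) = -21 - 1*(-243) = -21 + 243 = 222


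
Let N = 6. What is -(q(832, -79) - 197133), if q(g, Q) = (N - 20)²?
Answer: 196937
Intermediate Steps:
q(g, Q) = 196 (q(g, Q) = (6 - 20)² = (-14)² = 196)
-(q(832, -79) - 197133) = -(196 - 197133) = -1*(-196937) = 196937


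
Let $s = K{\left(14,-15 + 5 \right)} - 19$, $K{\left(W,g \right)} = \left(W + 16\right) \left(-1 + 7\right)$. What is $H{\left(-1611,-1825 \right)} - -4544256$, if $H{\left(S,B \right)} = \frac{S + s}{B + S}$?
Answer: $\frac{7807032533}{1718} \approx 4.5443 \cdot 10^{6}$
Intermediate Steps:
$K{\left(W,g \right)} = 96 + 6 W$ ($K{\left(W,g \right)} = \left(16 + W\right) 6 = 96 + 6 W$)
$s = 161$ ($s = \left(96 + 6 \cdot 14\right) - 19 = \left(96 + 84\right) - 19 = 180 - 19 = 161$)
$H{\left(S,B \right)} = \frac{161 + S}{B + S}$ ($H{\left(S,B \right)} = \frac{S + 161}{B + S} = \frac{161 + S}{B + S}$)
$H{\left(-1611,-1825 \right)} - -4544256 = \frac{161 - 1611}{-1825 - 1611} - -4544256 = \frac{1}{-3436} \left(-1450\right) + 4544256 = \left(- \frac{1}{3436}\right) \left(-1450\right) + 4544256 = \frac{725}{1718} + 4544256 = \frac{7807032533}{1718}$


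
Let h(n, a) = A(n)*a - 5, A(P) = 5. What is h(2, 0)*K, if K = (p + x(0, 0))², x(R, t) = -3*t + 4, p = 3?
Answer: -245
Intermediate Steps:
x(R, t) = 4 - 3*t
K = 49 (K = (3 + (4 - 3*0))² = (3 + (4 + 0))² = (3 + 4)² = 7² = 49)
h(n, a) = -5 + 5*a (h(n, a) = 5*a - 5 = -5 + 5*a)
h(2, 0)*K = (-5 + 5*0)*49 = (-5 + 0)*49 = -5*49 = -245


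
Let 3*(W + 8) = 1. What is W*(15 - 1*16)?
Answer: 23/3 ≈ 7.6667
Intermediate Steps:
W = -23/3 (W = -8 + (1/3)*1 = -8 + 1/3 = -23/3 ≈ -7.6667)
W*(15 - 1*16) = -23*(15 - 1*16)/3 = -23*(15 - 16)/3 = -23/3*(-1) = 23/3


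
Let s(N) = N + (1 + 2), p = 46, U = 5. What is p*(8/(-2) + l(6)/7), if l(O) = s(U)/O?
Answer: -3680/21 ≈ -175.24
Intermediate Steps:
s(N) = 3 + N (s(N) = N + 3 = 3 + N)
l(O) = 8/O (l(O) = (3 + 5)/O = 8/O)
p*(8/(-2) + l(6)/7) = 46*(8/(-2) + (8/6)/7) = 46*(8*(-1/2) + (8*(1/6))*(1/7)) = 46*(-4 + (4/3)*(1/7)) = 46*(-4 + 4/21) = 46*(-80/21) = -3680/21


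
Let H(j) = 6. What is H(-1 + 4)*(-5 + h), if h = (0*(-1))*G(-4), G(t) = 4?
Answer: -30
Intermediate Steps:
h = 0 (h = (0*(-1))*4 = 0*4 = 0)
H(-1 + 4)*(-5 + h) = 6*(-5 + 0) = 6*(-5) = -30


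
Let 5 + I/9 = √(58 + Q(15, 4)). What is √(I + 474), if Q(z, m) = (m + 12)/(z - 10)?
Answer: √(10725 + 135*√170)/5 ≈ 22.347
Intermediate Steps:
Q(z, m) = (12 + m)/(-10 + z)
I = -45 + 27*√170/5 (I = -45 + 9*√(58 + (12 + 4)/(-10 + 15)) = -45 + 9*√(58 + 16/5) = -45 + 9*√(306/5) = -45 + 9*(3*√170/5) = -45 + 27*√170/5 ≈ 25.407)
√(I + 474) = √((-45 + 27*√170/5) + 474) = √(429 + 27*√170/5)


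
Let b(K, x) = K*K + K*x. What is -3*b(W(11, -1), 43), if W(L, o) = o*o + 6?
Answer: -1050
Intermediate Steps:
W(L, o) = 6 + o² (W(L, o) = o² + 6 = 6 + o²)
b(K, x) = K² + K*x
-3*b(W(11, -1), 43) = -3*(6 + (-1)²)*((6 + (-1)²) + 43) = -3*(6 + 1)*((6 + 1) + 43) = -21*(7 + 43) = -21*50 = -3*350 = -1050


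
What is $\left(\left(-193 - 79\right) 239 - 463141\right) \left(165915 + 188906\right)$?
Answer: $-187398356329$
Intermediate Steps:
$\left(\left(-193 - 79\right) 239 - 463141\right) \left(165915 + 188906\right) = \left(\left(-272\right) 239 - 463141\right) 354821 = \left(-65008 - 463141\right) 354821 = \left(-528149\right) 354821 = -187398356329$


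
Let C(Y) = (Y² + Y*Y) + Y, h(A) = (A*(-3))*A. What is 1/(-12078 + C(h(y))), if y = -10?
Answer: 1/167622 ≈ 5.9658e-6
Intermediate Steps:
h(A) = -3*A² (h(A) = (-3*A)*A = -3*A²)
C(Y) = Y + 2*Y² (C(Y) = (Y² + Y²) + Y = 2*Y² + Y = Y + 2*Y²)
1/(-12078 + C(h(y))) = 1/(-12078 + (-3*(-10)²)*(1 + 2*(-3*(-10)²))) = 1/(-12078 + (-3*100)*(1 + 2*(-3*100))) = 1/(-12078 - 300*(1 + 2*(-300))) = 1/(-12078 - 300*(1 - 600)) = 1/(-12078 - 300*(-599)) = 1/(-12078 + 179700) = 1/167622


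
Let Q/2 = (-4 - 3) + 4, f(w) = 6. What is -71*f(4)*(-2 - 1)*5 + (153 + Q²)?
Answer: 6579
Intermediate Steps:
Q = -6 (Q = 2*((-4 - 3) + 4) = 2*(-7 + 4) = 2*(-3) = -6)
-71*f(4)*(-2 - 1)*5 + (153 + Q²) = -426*(-2 - 1)*5 + (153 + (-6)²) = -426*(-3*5) + (153 + 36) = -426*(-15) + 189 = -71*(-90) + 189 = 6390 + 189 = 6579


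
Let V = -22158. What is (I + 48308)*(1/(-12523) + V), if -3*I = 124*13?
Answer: -39766878011120/37569 ≈ -1.0585e+9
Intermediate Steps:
I = -1612/3 (I = -124*13/3 = -1/3*1612 = -1612/3 ≈ -537.33)
(I + 48308)*(1/(-12523) + V) = (-1612/3 + 48308)*(1/(-12523) - 22158) = 143312*(-1/12523 - 22158)/3 = (143312/3)*(-277484635/12523) = -39766878011120/37569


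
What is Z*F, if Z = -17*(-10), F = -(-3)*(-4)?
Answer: -2040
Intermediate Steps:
F = -12 (F = -3*4 = -12)
Z = 170
Z*F = 170*(-12) = -2040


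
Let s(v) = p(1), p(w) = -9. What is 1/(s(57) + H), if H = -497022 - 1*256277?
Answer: -1/753308 ≈ -1.3275e-6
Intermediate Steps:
s(v) = -9
H = -753299 (H = -497022 - 256277 = -753299)
1/(s(57) + H) = 1/(-9 - 753299) = 1/(-753308) = -1/753308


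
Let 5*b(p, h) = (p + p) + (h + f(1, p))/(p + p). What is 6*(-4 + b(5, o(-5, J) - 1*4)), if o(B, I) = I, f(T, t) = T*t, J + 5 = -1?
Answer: -63/5 ≈ -12.600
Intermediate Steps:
J = -6 (J = -5 - 1 = -6)
b(p, h) = 2*p/5 + (h + p)/(10*p) (b(p, h) = ((p + p) + (h + 1*p)/(p + p))/5 = (2*p + (h + p)/((2*p)))/5 = (2*p + (h + p)*(1/(2*p)))/5 = (2*p + (h + p)/(2*p))/5 = 2*p/5 + (h + p)/(10*p))
6*(-4 + b(5, o(-5, J) - 1*4)) = 6*(-4 + (⅒)*((-6 - 1*4) + 5 + 4*5²)/5) = 6*(-4 + (⅒)*(⅕)*((-6 - 4) + 5 + 4*25)) = 6*(-4 + (⅒)*(⅕)*(-10 + 5 + 100)) = 6*(-4 + (⅒)*(⅕)*95) = 6*(-4 + 19/10) = 6*(-21/10) = -63/5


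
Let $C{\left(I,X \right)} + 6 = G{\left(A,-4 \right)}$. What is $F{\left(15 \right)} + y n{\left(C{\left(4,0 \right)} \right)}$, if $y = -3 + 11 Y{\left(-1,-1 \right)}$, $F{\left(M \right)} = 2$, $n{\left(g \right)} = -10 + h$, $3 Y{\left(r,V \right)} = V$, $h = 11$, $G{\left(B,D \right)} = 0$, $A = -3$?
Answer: $- \frac{14}{3} \approx -4.6667$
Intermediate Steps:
$C{\left(I,X \right)} = -6$ ($C{\left(I,X \right)} = -6 + 0 = -6$)
$Y{\left(r,V \right)} = \frac{V}{3}$
$n{\left(g \right)} = 1$ ($n{\left(g \right)} = -10 + 11 = 1$)
$y = - \frac{20}{3}$ ($y = -3 + 11 \cdot \frac{1}{3} \left(-1\right) = -3 + 11 \left(- \frac{1}{3}\right) = -3 - \frac{11}{3} = - \frac{20}{3} \approx -6.6667$)
$F{\left(15 \right)} + y n{\left(C{\left(4,0 \right)} \right)} = 2 - \frac{20}{3} = - \frac{14}{3}$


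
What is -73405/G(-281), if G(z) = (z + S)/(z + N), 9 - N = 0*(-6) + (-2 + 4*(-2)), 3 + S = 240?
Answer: -9616055/22 ≈ -4.3709e+5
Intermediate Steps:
S = 237 (S = -3 + 240 = 237)
N = 19 (N = 9 - (0*(-6) + (-2 + 4*(-2))) = 9 - (0 + (-2 - 8)) = 9 - (0 - 10) = 9 - 1*(-10) = 9 + 10 = 19)
G(z) = (237 + z)/(19 + z) (G(z) = (z + 237)/(z + 19) = (237 + z)/(19 + z))
-73405/G(-281) = -73405*(19 - 281)/(237 - 281) = -73405/(-44/(-262)) = -73405/((-1/262*(-44))) = -73405/22/131 = -73405*131/22 = -9616055/22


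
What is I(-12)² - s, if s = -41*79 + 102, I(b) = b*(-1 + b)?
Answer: 27473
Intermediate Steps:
s = -3137 (s = -3239 + 102 = -3137)
I(-12)² - s = (-12*(-1 - 12))² - 1*(-3137) = (-12*(-13))² + 3137 = 156² + 3137 = 24336 + 3137 = 27473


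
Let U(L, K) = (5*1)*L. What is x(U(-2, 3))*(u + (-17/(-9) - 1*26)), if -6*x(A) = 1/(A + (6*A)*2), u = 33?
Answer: 4/351 ≈ 0.011396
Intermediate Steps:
U(L, K) = 5*L
x(A) = -1/(78*A) (x(A) = -1/(6*(A + (6*A)*2)) = -1/(6*(A + 12*A)) = -1/(13*A)/6 = -1/(78*A))
x(U(-2, 3))*(u + (-17/(-9) - 1*26)) = (-1/(78*(5*(-2))))*(33 + (-17/(-9) - 1*26)) = (-1/78/(-10))*(33 + (-17*(-⅑) - 26)) = (-1/78*(-⅒))*(33 + (17/9 - 26)) = (33 - 217/9)/780 = (1/780)*(80/9) = 4/351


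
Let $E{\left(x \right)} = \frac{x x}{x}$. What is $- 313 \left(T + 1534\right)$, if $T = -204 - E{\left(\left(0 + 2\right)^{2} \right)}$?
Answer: $-415038$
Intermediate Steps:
$E{\left(x \right)} = x$ ($E{\left(x \right)} = \frac{x^{2}}{x} = x$)
$T = -208$ ($T = -204 - \left(0 + 2\right)^{2} = -204 - 2^{2} = -204 - 4 = -208$)
$- 313 \left(T + 1534\right) = - 313 \left(-208 + 1534\right) = \left(-313\right) 1326 = -415038$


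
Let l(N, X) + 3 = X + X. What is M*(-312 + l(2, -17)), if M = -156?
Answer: 54444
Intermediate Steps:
l(N, X) = -3 + 2*X (l(N, X) = -3 + (X + X) = -3 + 2*X)
M*(-312 + l(2, -17)) = -156*(-312 + (-3 + 2*(-17))) = -156*(-312 + (-3 - 34)) = -156*(-312 - 37) = -156*(-349) = 54444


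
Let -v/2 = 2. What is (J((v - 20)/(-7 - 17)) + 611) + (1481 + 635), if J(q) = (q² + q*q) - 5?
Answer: 2724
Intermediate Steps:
v = -4 (v = -2*2 = -4)
J(q) = -5 + 2*q² (J(q) = (q² + q²) - 5 = 2*q² - 5 = -5 + 2*q²)
(J((v - 20)/(-7 - 17)) + 611) + (1481 + 635) = ((-5 + 2*((-4 - 20)/(-7 - 17))²) + 611) + (1481 + 635) = ((-5 + 2*(-24/(-24))²) + 611) + 2116 = ((-5 + 2*(-24*(-1/24))²) + 611) + 2116 = ((-5 + 2*1²) + 611) + 2116 = ((-5 + 2*1) + 611) + 2116 = ((-5 + 2) + 611) + 2116 = (-3 + 611) + 2116 = 608 + 2116 = 2724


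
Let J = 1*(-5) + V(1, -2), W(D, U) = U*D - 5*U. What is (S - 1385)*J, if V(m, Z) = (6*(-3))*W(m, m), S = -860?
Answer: -150415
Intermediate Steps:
W(D, U) = -5*U + D*U (W(D, U) = D*U - 5*U = -5*U + D*U)
V(m, Z) = -18*m*(-5 + m) (V(m, Z) = (6*(-3))*(m*(-5 + m)) = -18*m*(-5 + m))
J = 67 (J = 1*(-5) + 18*1*(5 - 1*1) = -5 + 18*1*(5 - 1) = -5 + 18*1*4 = -5 + 72 = 67)
(S - 1385)*J = (-860 - 1385)*67 = -2245*67 = -150415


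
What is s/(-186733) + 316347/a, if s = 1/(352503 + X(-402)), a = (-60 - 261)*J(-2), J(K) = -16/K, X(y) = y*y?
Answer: -10123182288607375/82176635520936 ≈ -123.19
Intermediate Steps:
X(y) = y²
a = -2568 (a = (-60 - 261)*(-16/(-2)) = -(-5136)*(-1)/2 = -321*8 = -2568)
s = 1/514107 (s = 1/(352503 + (-402)²) = 1/(352503 + 161604) = 1/514107 ≈ 1.9451e-6)
s/(-186733) + 316347/a = (1/514107)/(-186733) + 316347/(-2568) = (1/514107)*(-1/186733) + 316347*(-1/2568) = -1/96000742431 - 105449/856 = -10123182288607375/82176635520936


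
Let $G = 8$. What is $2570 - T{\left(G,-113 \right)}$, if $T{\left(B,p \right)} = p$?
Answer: $2683$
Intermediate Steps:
$2570 - T{\left(G,-113 \right)} = 2570 - -113 = 2570 + 113 = 2683$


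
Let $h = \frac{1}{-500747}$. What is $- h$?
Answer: $\frac{1}{500747} \approx 1.997 \cdot 10^{-6}$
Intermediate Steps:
$h = - \frac{1}{500747} \approx -1.997 \cdot 10^{-6}$
$- h = \left(-1\right) \left(- \frac{1}{500747}\right) = \frac{1}{500747}$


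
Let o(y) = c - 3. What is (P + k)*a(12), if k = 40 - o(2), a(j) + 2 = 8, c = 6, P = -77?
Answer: -240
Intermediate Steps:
o(y) = 3 (o(y) = 6 - 3 = 3)
a(j) = 6 (a(j) = -2 + 8 = 6)
k = 37 (k = 40 - 1*3 = 40 - 3 = 37)
(P + k)*a(12) = (-77 + 37)*6 = -40*6 = -240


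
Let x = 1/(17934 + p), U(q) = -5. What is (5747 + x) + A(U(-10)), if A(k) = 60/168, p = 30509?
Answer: 3897869123/678202 ≈ 5747.4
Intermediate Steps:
x = 1/48443 (x = 1/(17934 + 30509) = 1/48443 ≈ 2.0643e-5)
A(k) = 5/14 (A(k) = 60*(1/168) = 5/14)
(5747 + x) + A(U(-10)) = (5747 + 1/48443) + 5/14 = 278401922/48443 + 5/14 = 3897869123/678202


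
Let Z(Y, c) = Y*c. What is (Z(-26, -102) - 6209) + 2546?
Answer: -1011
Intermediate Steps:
(Z(-26, -102) - 6209) + 2546 = (-26*(-102) - 6209) + 2546 = (2652 - 6209) + 2546 = -3557 + 2546 = -1011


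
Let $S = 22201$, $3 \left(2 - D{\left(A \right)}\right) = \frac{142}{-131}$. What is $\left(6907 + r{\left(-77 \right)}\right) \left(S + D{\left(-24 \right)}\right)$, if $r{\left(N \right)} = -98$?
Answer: $\frac{59414796089}{393} \approx 1.5118 \cdot 10^{8}$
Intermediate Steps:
$D{\left(A \right)} = \frac{928}{393}$ ($D{\left(A \right)} = 2 - \frac{142 \frac{1}{-131}}{3} = 2 - \frac{142 \left(- \frac{1}{131}\right)}{3} = 2 - - \frac{142}{393} = 2 + \frac{142}{393} = \frac{928}{393}$)
$\left(6907 + r{\left(-77 \right)}\right) \left(S + D{\left(-24 \right)}\right) = \left(6907 - 98\right) \left(22201 + \frac{928}{393}\right) = 6809 \cdot \frac{8725921}{393} = \frac{59414796089}{393}$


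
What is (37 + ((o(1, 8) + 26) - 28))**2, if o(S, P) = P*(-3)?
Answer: 121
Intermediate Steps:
o(S, P) = -3*P
(37 + ((o(1, 8) + 26) - 28))**2 = (37 + ((-3*8 + 26) - 28))**2 = (37 + ((-24 + 26) - 28))**2 = (37 + (2 - 28))**2 = (37 - 26)**2 = 11**2 = 121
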